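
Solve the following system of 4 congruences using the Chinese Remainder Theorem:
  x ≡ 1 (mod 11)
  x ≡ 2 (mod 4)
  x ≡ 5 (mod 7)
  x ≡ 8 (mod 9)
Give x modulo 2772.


Product of moduli M = 11 · 4 · 7 · 9 = 2772.
Merge one congruence at a time:
  Start: x ≡ 1 (mod 11).
  Combine with x ≡ 2 (mod 4); new modulus lcm = 44.
    Write x = 1 + 11·t and substitute into x ≡ 2 (mod 4): 11·t ≡ 2 − 1 = 1 (mod 4).
    Reduce coefficients mod 4: 3·t ≡ 1 (mod 4).
    The inverse of 3 mod 4 is 3 (since 3·3 = 9 = 2·4 + 1), so t ≡ 3·1 = 3 ≡ 3 (mod 4).
    Then x = 1 + 11·3 = 34, valid modulo lcm(11, 4) = 44: x ≡ 34 (mod 44).
  Combine with x ≡ 5 (mod 7); new modulus lcm = 308.
    Write x = 34 + 44·t and substitute into x ≡ 5 (mod 7): 44·t ≡ 5 − 34 = -29 (mod 7).
    Reduce coefficients mod 7: 2·t ≡ 6 (mod 7).
    The inverse of 2 mod 7 is 4 (since 2·4 = 8 = 1·7 + 1), so t ≡ 4·6 = 24 ≡ 3 (mod 7).
    Then x = 34 + 44·3 = 166, valid modulo lcm(44, 7) = 308: x ≡ 166 (mod 308).
  Combine with x ≡ 8 (mod 9); new modulus lcm = 2772.
    Write x = 166 + 308·t and substitute into x ≡ 8 (mod 9): 308·t ≡ 8 − 166 = -158 (mod 9).
    Reduce coefficients mod 9: 2·t ≡ 4 (mod 9).
    The inverse of 2 mod 9 is 5 (since 2·5 = 10 = 1·9 + 1), so t ≡ 5·4 = 20 ≡ 2 (mod 9).
    Then x = 166 + 308·2 = 782, valid modulo lcm(308, 9) = 2772: x ≡ 782 (mod 2772).
Verify against each original: 782 mod 11 = 1, 782 mod 4 = 2, 782 mod 7 = 5, 782 mod 9 = 8.

x ≡ 782 (mod 2772).


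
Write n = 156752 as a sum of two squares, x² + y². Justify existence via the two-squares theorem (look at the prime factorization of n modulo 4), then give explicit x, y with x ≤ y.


Step 1: Factor n = 156752 = 2^4 · 97 · 101.
Step 2: Check the mod-4 condition on each prime factor: 2 = 2 (special); 97 ≡ 1 (mod 4), exponent 1; 101 ≡ 1 (mod 4), exponent 1.
All primes ≡ 3 (mod 4) appear to even exponent (or don't appear), so by the two-squares theorem n IS expressible as a sum of two squares.
Step 3: Build a representation. Group n = k² · m with k = 4 and m = 97 · 101 = 9797 (a product of primes ≡ 1 (mod 4)); a representation of m scales to one of n via (k·x)² + (k·y)² = k²(x² + y²). Each prime p ≡ 1 (mod 4) is itself a sum of two squares; find a² by testing p − a² for a perfect square:
  97: 97 − 1² = 96, 97 − 2² = 93, 97 − 3² = 88, 97 − 4² = 81 = 9² ⇒ 97 = 4² + 9².
  101: 101 − 1² = 100 = 10² ⇒ 101 = 1² + 10².
  Combine using the Brahmagupta–Fibonacci identity (a² + b²)(c² + d²) = (ac − bd)² + (ad + bc)² = (ac + bd)² + (ad − bc)²:
  97 · 101 = 9797: from (4² + 9²)(1² + 10²), take (4·1 − 9·10, 4·10 + 9·1) = (4 − 90, 40 + 9) = (-86, 49); dropping signs (only squares matter) gives (86, 49); check 86² + 49² = 7396 + 2401 = 9797 ✓.
  Scale by k = 4: (4·86, 4·49) = (344, 196).
Step 4: Order so x ≤ y and verify: 196² + 344² = 38416 + 118336 = 156752 = n. ✓

n = 156752 = 196² + 344² (one valid representation with x ≤ y).


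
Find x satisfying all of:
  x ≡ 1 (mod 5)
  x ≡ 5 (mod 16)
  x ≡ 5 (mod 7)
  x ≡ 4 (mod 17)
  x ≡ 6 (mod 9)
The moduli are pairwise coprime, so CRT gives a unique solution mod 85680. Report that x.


Product of moduli M = 5 · 16 · 7 · 17 · 9 = 85680.
Merge one congruence at a time:
  Start: x ≡ 1 (mod 5).
  Combine with x ≡ 5 (mod 16); new modulus lcm = 80.
    Write x = 1 + 5·t and substitute into x ≡ 5 (mod 16): 5·t ≡ 5 − 1 = 4 (mod 16).
    The inverse of 5 mod 16 is 13 (since 5·13 = 65 = 4·16 + 1), so t ≡ 13·4 = 52 ≡ 4 (mod 16).
    Then x = 1 + 5·4 = 21, valid modulo lcm(5, 16) = 80: x ≡ 21 (mod 80).
  Combine with x ≡ 5 (mod 7); new modulus lcm = 560.
    Write x = 21 + 80·t and substitute into x ≡ 5 (mod 7): 80·t ≡ 5 − 21 = -16 (mod 7).
    Reduce coefficients mod 7: 3·t ≡ 5 (mod 7).
    The inverse of 3 mod 7 is 5 (since 3·5 = 15 = 2·7 + 1), so t ≡ 5·5 = 25 ≡ 4 (mod 7).
    Then x = 21 + 80·4 = 341, valid modulo lcm(80, 7) = 560: x ≡ 341 (mod 560).
  Combine with x ≡ 4 (mod 17); new modulus lcm = 9520.
    Write x = 341 + 560·t and substitute into x ≡ 4 (mod 17): 560·t ≡ 4 − 341 = -337 (mod 17).
    Reduce coefficients mod 17: 16·t ≡ 3 (mod 17).
    The inverse of 16 mod 17 is 16 (since 16·16 = 256 = 15·17 + 1), so t ≡ 16·3 = 48 ≡ 14 (mod 17).
    Then x = 341 + 560·14 = 8181, valid modulo lcm(560, 17) = 9520: x ≡ 8181 (mod 9520).
  Combine with x ≡ 6 (mod 9); new modulus lcm = 85680.
    Write x = 8181 + 9520·t and substitute into x ≡ 6 (mod 9): 9520·t ≡ 6 − 8181 = -8175 (mod 9).
    Reduce coefficients mod 9: 7·t ≡ 6 (mod 9).
    The inverse of 7 mod 9 is 4 (since 7·4 = 28 = 3·9 + 1), so t ≡ 4·6 = 24 ≡ 6 (mod 9).
    Then x = 8181 + 9520·6 = 65301, valid modulo lcm(9520, 9) = 85680: x ≡ 65301 (mod 85680).
Verify against each original: 65301 mod 5 = 1, 65301 mod 16 = 5, 65301 mod 7 = 5, 65301 mod 17 = 4, 65301 mod 9 = 6.

x ≡ 65301 (mod 85680).


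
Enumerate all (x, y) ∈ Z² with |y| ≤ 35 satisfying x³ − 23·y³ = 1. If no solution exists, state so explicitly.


The equation is x³ - 23y³ = 1. For fixed y, x³ = 23·y³ + 1, so a solution requires the RHS to be a perfect cube.
Strategy: iterate y from -35 to 35, compute RHS = 23·y³ + 1, and check whether it is a (positive or negative) perfect cube.
Check small values of y:
  y = 0: RHS = 1 = (1)³ ⇒ x = 1 works.
  y = 1: RHS = 24 is not a perfect cube.
  y = -1: RHS = -22 is not a perfect cube.
  y = 2: RHS = 185 is not a perfect cube.
  y = -2: RHS = -183 is not a perfect cube.
  y = 3: RHS = 622 is not a perfect cube.
  y = -3: RHS = -620 is not a perfect cube.
Continuing the search up to |y| = 35 finds no further solutions beyond those listed.
Collected solutions: (1, 0).

Solutions (with |y| ≤ 35): (1, 0).


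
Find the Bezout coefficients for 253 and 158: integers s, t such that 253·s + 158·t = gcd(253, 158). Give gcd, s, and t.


Euclidean algorithm on (253, 158) — divide until remainder is 0:
  253 = 1 · 158 + 95
  158 = 1 · 95 + 63
  95 = 1 · 63 + 32
  63 = 1 · 32 + 31
  32 = 1 · 31 + 1
  31 = 31 · 1 + 0
gcd(253, 158) = 1.
Track Bezout coefficients alongside the remainders: start with r₀ = 253 = a·1 + b·0 (s = 1, t = 0) and r₁ = 158 = a·0 + b·1 (s = 0, t = 1); each new remainder r_{k+1} = r_{k-1} − q_k·r_k inherits s_{k+1} = s_{k-1} − q_k·s_k, t_{k+1} = t_{k-1} − q_k·t_k, so r_k = a·s_k + b·t_k at every step:
  q = 1: r = 95, s = 1 − 1·0 = 1, t = 0 − 1·1 = -1  (check: 253·1 + 158·(-1) = 95)
  q = 1: r = 63, s = 0 − 1·1 = -1, t = 1 − 1·(-1) = 2  (check: 253·(-1) + 158·2 = 63)
  q = 1: r = 32, s = 1 − 1·(-1) = 2, t = -1 − 1·2 = -3  (check: 253·2 + 158·(-3) = 32)
  q = 1: r = 31, s = -1 − 1·2 = -3, t = 2 − 1·(-3) = 5  (check: 253·(-3) + 158·5 = 31)
  q = 1: r = 1, s = 2 − 1·(-3) = 5, t = -3 − 1·5 = -8  (check: 253·5 + 158·(-8) = 1)
The row with r = 1 (the gcd) gives the Bezout coefficients s = 5, t = -8.
Result: 253 · (5) + 158 · (-8) = 1.

gcd(253, 158) = 1; s = 5, t = -8 (check: 253·5 + 158·(-8) = 1).


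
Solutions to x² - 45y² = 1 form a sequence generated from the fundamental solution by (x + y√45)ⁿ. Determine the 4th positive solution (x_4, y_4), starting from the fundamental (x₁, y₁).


Step 1: Find the fundamental solution (x₁, y₁) of x² - 45y² = 1.
  Expand √45 as a continued fraction. a₀ = ⌊√45⌋ = 6; iterate m_{k+1} = d_k·a_k − m_k, d_{k+1} = (45 − m_{k+1}²)/d_k, a_{k+1} = ⌊(a₀ + m_{k+1})/d_{k+1}⌋ (starting m₀ = 0, d₀ = 1), with convergents p_k = a_k·p_{k-1} + p_{k-2}, q_k = a_k·q_{k-1} + q_{k-2} (p₋₁ = 1, q₋₁ = 0):
  k = 0: a₀ = 6; p₀/q₀ = 6/1; p₀² − 45·q₀² = 36 − 45 = -9.
  k = 1: m = 6, d = 9, a = ⌊(6 + 6)/9⌋ = 1; p/q = (1·6 + 1)/(1·1 + 0) = 7/1; p² − 45·q² = 49 − 45 = 4.
  k = 2: m = 3, d = 4, a = ⌊(6 + 3)/4⌋ = 2; p/q = (2·7 + 6)/(2·1 + 1) = 20/3; p² − 45·q² = 400 − 405 = -5.
  k = 3: m = 5, d = 5, a = ⌊(6 + 5)/5⌋ = 2; p/q = (2·20 + 7)/(2·3 + 1) = 47/7; p² − 45·q² = 2209 − 2205 = 4.
  k = 4: m = 5, d = 4, a = ⌊(6 + 5)/4⌋ = 2; p/q = (2·47 + 20)/(2·7 + 3) = 114/17; p² − 45·q² = 12996 − 13005 = -9.
  k = 5: m = 3, d = 9, a = ⌊(6 + 3)/9⌋ = 1; p/q = (1·114 + 47)/(1·17 + 7) = 161/24; p² − 45·q² = 25921 − 25920 = 1.
  The first convergent with p² − 45·q² = 1 gives the fundamental solution (x₁, y₁) = (161, 24).
Step 2: Apply the recurrence (x_{n+1}, y_{n+1}) = (x₁x_n + 45y₁y_n, x₁y_n + y₁x_n) repeatedly.
  From (x_1, y_1) = (161, 24): x_2 = 161·161 + 45·24·24 = 51841; y_2 = 161·24 + 24·161 = 7728.
  From (x_2, y_2) = (51841, 7728): x_3 = 161·51841 + 45·24·7728 = 16692641; y_3 = 161·7728 + 24·51841 = 2488392.
  From (x_3, y_3) = (16692641, 2488392): x_4 = 161·16692641 + 45·24·2488392 = 5374978561; y_4 = 161·2488392 + 24·16692641 = 801254496.
Step 3: Verify x_4² - 45·y_4² = 28890394531209630721 - 28890394531209630720 = 1 (should be 1). ✓

(x_1, y_1) = (161, 24); (x_4, y_4) = (5374978561, 801254496).


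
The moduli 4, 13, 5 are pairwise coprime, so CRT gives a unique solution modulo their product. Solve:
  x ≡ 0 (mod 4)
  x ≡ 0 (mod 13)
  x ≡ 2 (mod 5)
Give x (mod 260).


Moduli 4, 13, 5 are pairwise coprime; by CRT there is a unique solution modulo M = 4 · 13 · 5 = 260.
Solve pairwise, accumulating the modulus:
  Start with x ≡ 0 (mod 4).
  Combine with x ≡ 0 (mod 13): since gcd(4, 13) = 1, we get a unique residue mod 52.
    Write x = 0 + 4·t and substitute into x ≡ 0 (mod 13): 4·t ≡ 0 − 0 = 0 (mod 13).
    The inverse of 4 mod 13 is 10 (since 4·10 = 40 = 3·13 + 1), so t ≡ 10·0 = 0 ≡ 0 (mod 13).
    Then x = 0 + 4·0 = 0, valid modulo lcm(4, 13) = 52: x ≡ 0 (mod 52).
  Combine with x ≡ 2 (mod 5): since gcd(52, 5) = 1, we get a unique residue mod 260.
    Write x = 0 + 52·t and substitute into x ≡ 2 (mod 5): 52·t ≡ 2 − 0 = 2 (mod 5).
    Reduce coefficients mod 5: 2·t ≡ 2 (mod 5).
    The inverse of 2 mod 5 is 3 (since 2·3 = 6 = 1·5 + 1), so t ≡ 3·2 = 6 ≡ 1 (mod 5).
    Then x = 0 + 52·1 = 52, valid modulo lcm(52, 5) = 260: x ≡ 52 (mod 260).
Verify: 52 mod 4 = 0 ✓, 52 mod 13 = 0 ✓, 52 mod 5 = 2 ✓.

x ≡ 52 (mod 260).


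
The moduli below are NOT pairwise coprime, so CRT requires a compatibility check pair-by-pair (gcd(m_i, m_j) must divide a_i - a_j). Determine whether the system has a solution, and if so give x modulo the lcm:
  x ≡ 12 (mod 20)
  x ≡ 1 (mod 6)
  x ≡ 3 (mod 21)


Moduli 20, 6, 21 are not pairwise coprime, so CRT works modulo lcm(m_i) when all pairwise compatibility conditions hold.
Pairwise compatibility: gcd(m_i, m_j) must divide a_i - a_j for every pair.
Merge one congruence at a time:
  Start: x ≡ 12 (mod 20).
  Combine with x ≡ 1 (mod 6): gcd(20, 6) = 2, and 1 - 12 = -11 is NOT divisible by 2.
    ⇒ system is inconsistent (no integer solution).

No solution (the system is inconsistent).


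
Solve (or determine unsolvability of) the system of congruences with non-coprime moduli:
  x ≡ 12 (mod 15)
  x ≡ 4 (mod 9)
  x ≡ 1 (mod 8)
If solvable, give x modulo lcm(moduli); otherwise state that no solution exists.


Moduli 15, 9, 8 are not pairwise coprime, so CRT works modulo lcm(m_i) when all pairwise compatibility conditions hold.
Pairwise compatibility: gcd(m_i, m_j) must divide a_i - a_j for every pair.
Merge one congruence at a time:
  Start: x ≡ 12 (mod 15).
  Combine with x ≡ 4 (mod 9): gcd(15, 9) = 3, and 4 - 12 = -8 is NOT divisible by 3.
    ⇒ system is inconsistent (no integer solution).

No solution (the system is inconsistent).


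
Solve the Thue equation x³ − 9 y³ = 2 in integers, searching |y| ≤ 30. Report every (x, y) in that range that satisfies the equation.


The equation is x³ - 9y³ = 2. For fixed y, x³ = 9·y³ + 2, so a solution requires the RHS to be a perfect cube.
Strategy: iterate y from -30 to 30, compute RHS = 9·y³ + 2, and check whether it is a (positive or negative) perfect cube.
Check small values of y:
  y = 0: RHS = 2 is not a perfect cube.
  y = 1: RHS = 11 is not a perfect cube.
  y = -1: RHS = -7 is not a perfect cube.
  y = 2: RHS = 74 is not a perfect cube.
  y = -2: RHS = -70 is not a perfect cube.
  y = 3: RHS = 245 is not a perfect cube.
  y = -3: RHS = -241 is not a perfect cube.
Continuing the search up to |y| = 30 finds no solutions either.
No (x, y) in the scanned range satisfies the equation.

No integer solutions with |y| ≤ 30.


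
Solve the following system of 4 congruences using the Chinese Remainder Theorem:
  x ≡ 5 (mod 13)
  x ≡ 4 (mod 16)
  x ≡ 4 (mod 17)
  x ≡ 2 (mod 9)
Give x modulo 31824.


Product of moduli M = 13 · 16 · 17 · 9 = 31824.
Merge one congruence at a time:
  Start: x ≡ 5 (mod 13).
  Combine with x ≡ 4 (mod 16); new modulus lcm = 208.
    Write x = 5 + 13·t and substitute into x ≡ 4 (mod 16): 13·t ≡ 4 − 5 = -1 (mod 16).
    Reduce coefficients mod 16: 13·t ≡ 15 (mod 16).
    The inverse of 13 mod 16 is 5 (since 13·5 = 65 = 4·16 + 1), so t ≡ 5·15 = 75 ≡ 11 (mod 16).
    Then x = 5 + 13·11 = 148, valid modulo lcm(13, 16) = 208: x ≡ 148 (mod 208).
  Combine with x ≡ 4 (mod 17); new modulus lcm = 3536.
    Write x = 148 + 208·t and substitute into x ≡ 4 (mod 17): 208·t ≡ 4 − 148 = -144 (mod 17).
    Reduce coefficients mod 17: 4·t ≡ 9 (mod 17).
    The inverse of 4 mod 17 is 13 (since 4·13 = 52 = 3·17 + 1), so t ≡ 13·9 = 117 ≡ 15 (mod 17).
    Then x = 148 + 208·15 = 3268, valid modulo lcm(208, 17) = 3536: x ≡ 3268 (mod 3536).
  Combine with x ≡ 2 (mod 9); new modulus lcm = 31824.
    Write x = 3268 + 3536·t and substitute into x ≡ 2 (mod 9): 3536·t ≡ 2 − 3268 = -3266 (mod 9).
    Reduce coefficients mod 9: 8·t ≡ 1 (mod 9).
    The inverse of 8 mod 9 is 8 (since 8·8 = 64 = 7·9 + 1), so t ≡ 8·1 = 8 ≡ 8 (mod 9).
    Then x = 3268 + 3536·8 = 31556, valid modulo lcm(3536, 9) = 31824: x ≡ 31556 (mod 31824).
Verify against each original: 31556 mod 13 = 5, 31556 mod 16 = 4, 31556 mod 17 = 4, 31556 mod 9 = 2.

x ≡ 31556 (mod 31824).


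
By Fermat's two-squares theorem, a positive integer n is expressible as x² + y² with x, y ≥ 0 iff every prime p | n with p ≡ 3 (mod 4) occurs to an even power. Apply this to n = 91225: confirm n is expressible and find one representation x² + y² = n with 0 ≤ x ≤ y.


Step 1: Factor n = 91225 = 5^2 · 41 · 89.
Step 2: Check the mod-4 condition on each prime factor: 5 ≡ 1 (mod 4), exponent 2; 41 ≡ 1 (mod 4), exponent 1; 89 ≡ 1 (mod 4), exponent 1.
All primes ≡ 3 (mod 4) appear to even exponent (or don't appear), so by the two-squares theorem n IS expressible as a sum of two squares.
Step 3: Build a representation. Group n = k² · m with k = 5 and m = 41 · 89 = 3649 (a product of primes ≡ 1 (mod 4)); a representation of m scales to one of n via (k·x)² + (k·y)² = k²(x² + y²). Each prime p ≡ 1 (mod 4) is itself a sum of two squares; find a² by testing p − a² for a perfect square:
  41: 41 − 1² = 40, 41 − 2² = 37, 41 − 3² = 32, 41 − 4² = 25 = 5² ⇒ 41 = 4² + 5².
  89: 89 − 1² = 88, 89 − 2² = 85, 89 − 3² = 80, 89 − 4² = 73, 89 − 5² = 64 = 8² ⇒ 89 = 5² + 8².
  Combine using the Brahmagupta–Fibonacci identity (a² + b²)(c² + d²) = (ac − bd)² + (ad + bc)² = (ac + bd)² + (ad − bc)²:
  41 · 89 = 3649: from (4² + 5²)(5² + 8²), take (4·5 − 5·8, 4·8 + 5·5) = (20 − 40, 32 + 25) = (-20, 57); dropping signs (only squares matter) gives (20, 57); check 20² + 57² = 400 + 3249 = 3649 ✓.
  Scale by k = 5: (5·20, 5·57) = (100, 285).
Step 4: Order so x ≤ y and verify: 100² + 285² = 10000 + 81225 = 91225 = n. ✓

n = 91225 = 100² + 285² (one valid representation with x ≤ y).


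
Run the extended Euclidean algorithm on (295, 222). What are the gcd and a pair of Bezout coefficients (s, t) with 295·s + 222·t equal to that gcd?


Euclidean algorithm on (295, 222) — divide until remainder is 0:
  295 = 1 · 222 + 73
  222 = 3 · 73 + 3
  73 = 24 · 3 + 1
  3 = 3 · 1 + 0
gcd(295, 222) = 1.
Track Bezout coefficients alongside the remainders: start with r₀ = 295 = a·1 + b·0 (s = 1, t = 0) and r₁ = 222 = a·0 + b·1 (s = 0, t = 1); each new remainder r_{k+1} = r_{k-1} − q_k·r_k inherits s_{k+1} = s_{k-1} − q_k·s_k, t_{k+1} = t_{k-1} − q_k·t_k, so r_k = a·s_k + b·t_k at every step:
  q = 1: r = 73, s = 1 − 1·0 = 1, t = 0 − 1·1 = -1  (check: 295·1 + 222·(-1) = 73)
  q = 3: r = 3, s = 0 − 3·1 = -3, t = 1 − 3·(-1) = 4  (check: 295·(-3) + 222·4 = 3)
  q = 24: r = 1, s = 1 − 24·(-3) = 73, t = -1 − 24·4 = -97  (check: 295·73 + 222·(-97) = 1)
The row with r = 1 (the gcd) gives the Bezout coefficients s = 73, t = -97.
Result: 295 · (73) + 222 · (-97) = 1.

gcd(295, 222) = 1; s = 73, t = -97 (check: 295·73 + 222·(-97) = 1).


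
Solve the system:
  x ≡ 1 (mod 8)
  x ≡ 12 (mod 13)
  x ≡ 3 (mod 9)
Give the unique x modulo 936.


Moduli 8, 13, 9 are pairwise coprime; by CRT there is a unique solution modulo M = 8 · 13 · 9 = 936.
Solve pairwise, accumulating the modulus:
  Start with x ≡ 1 (mod 8).
  Combine with x ≡ 12 (mod 13): since gcd(8, 13) = 1, we get a unique residue mod 104.
    Write x = 1 + 8·t and substitute into x ≡ 12 (mod 13): 8·t ≡ 12 − 1 = 11 (mod 13).
    The inverse of 8 mod 13 is 5 (since 8·5 = 40 = 3·13 + 1), so t ≡ 5·11 = 55 ≡ 3 (mod 13).
    Then x = 1 + 8·3 = 25, valid modulo lcm(8, 13) = 104: x ≡ 25 (mod 104).
  Combine with x ≡ 3 (mod 9): since gcd(104, 9) = 1, we get a unique residue mod 936.
    Write x = 25 + 104·t and substitute into x ≡ 3 (mod 9): 104·t ≡ 3 − 25 = -22 (mod 9).
    Reduce coefficients mod 9: 5·t ≡ 5 (mod 9).
    The inverse of 5 mod 9 is 2 (since 5·2 = 10 = 1·9 + 1), so t ≡ 2·5 = 10 ≡ 1 (mod 9).
    Then x = 25 + 104·1 = 129, valid modulo lcm(104, 9) = 936: x ≡ 129 (mod 936).
Verify: 129 mod 8 = 1 ✓, 129 mod 13 = 12 ✓, 129 mod 9 = 3 ✓.

x ≡ 129 (mod 936).


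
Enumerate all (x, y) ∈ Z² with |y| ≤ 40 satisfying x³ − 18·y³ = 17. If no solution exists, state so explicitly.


The equation is x³ - 18y³ = 17. For fixed y, x³ = 18·y³ + 17, so a solution requires the RHS to be a perfect cube.
Strategy: iterate y from -40 to 40, compute RHS = 18·y³ + 17, and check whether it is a (positive or negative) perfect cube.
Check small values of y:
  y = 0: RHS = 17 is not a perfect cube.
  y = 1: RHS = 35 is not a perfect cube.
  y = -1: RHS = -1 = (-1)³ ⇒ x = -1 works.
  y = 2: RHS = 161 is not a perfect cube.
  y = -2: RHS = -127 is not a perfect cube.
  y = 3: RHS = 503 is not a perfect cube.
  y = -3: RHS = -469 is not a perfect cube.
Continuing the search up to |y| = 40 finds no further solutions beyond those listed.
Collected solutions: (-1, -1).

Solutions (with |y| ≤ 40): (-1, -1).


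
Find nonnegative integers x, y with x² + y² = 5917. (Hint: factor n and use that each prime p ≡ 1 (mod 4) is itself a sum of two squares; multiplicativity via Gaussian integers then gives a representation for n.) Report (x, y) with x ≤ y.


Step 1: Factor n = 5917 = 61 · 97.
Step 2: Check the mod-4 condition on each prime factor: 61 ≡ 1 (mod 4), exponent 1; 97 ≡ 1 (mod 4), exponent 1.
All primes ≡ 3 (mod 4) appear to even exponent (or don't appear), so by the two-squares theorem n IS expressible as a sum of two squares.
Step 3: Build a representation. Here n = 61 · 97 is a product of primes ≡ 1 (mod 4). Each prime p ≡ 1 (mod 4) is itself a sum of two squares; find a² by testing p − a² for a perfect square:
  61: 61 − 1² = 60, 61 − 2² = 57, 61 − 3² = 52, 61 − 4² = 45, 61 − 5² = 36 = 6² ⇒ 61 = 5² + 6².
  97: 97 − 1² = 96, 97 − 2² = 93, 97 − 3² = 88, 97 − 4² = 81 = 9² ⇒ 97 = 4² + 9².
  Combine using the Brahmagupta–Fibonacci identity (a² + b²)(c² + d²) = (ac − bd)² + (ad + bc)² = (ac + bd)² + (ad − bc)²:
  61 · 97 = 5917: from (5² + 6²)(4² + 9²), take (5·4 − 6·9, 5·9 + 6·4) = (20 − 54, 45 + 24) = (-34, 69); dropping signs (only squares matter) gives (34, 69); check 34² + 69² = 1156 + 4761 = 5917 ✓.
Step 4: Order so x ≤ y and verify: 34² + 69² = 1156 + 4761 = 5917 = n. ✓

n = 5917 = 34² + 69² (one valid representation with x ≤ y).


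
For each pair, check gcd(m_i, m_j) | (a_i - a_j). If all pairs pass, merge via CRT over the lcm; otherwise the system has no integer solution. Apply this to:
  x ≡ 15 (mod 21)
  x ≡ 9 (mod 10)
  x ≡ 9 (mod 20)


Moduli 21, 10, 20 are not pairwise coprime, so CRT works modulo lcm(m_i) when all pairwise compatibility conditions hold.
Pairwise compatibility: gcd(m_i, m_j) must divide a_i - a_j for every pair.
Merge one congruence at a time:
  Start: x ≡ 15 (mod 21).
  Combine with x ≡ 9 (mod 10): gcd(21, 10) = 1; 9 - 15 = -6, which IS divisible by 1, so compatible.
    Write x = 15 + 21·t and substitute into x ≡ 9 (mod 10): 21·t ≡ 9 − 15 = -6 (mod 10).
    Reduce coefficients mod 10: 1·t ≡ 4 (mod 10).
    So t ≡ 4 (mod 10).
    Then x = 15 + 21·4 = 99, valid modulo lcm(21, 10) = 210: x ≡ 99 (mod 210).
  Combine with x ≡ 9 (mod 20): gcd(210, 20) = 10; 9 - 99 = -90, which IS divisible by 10, so compatible.
    Write x = 99 + 210·t and substitute into x ≡ 9 (mod 20): 210·t ≡ 9 − 99 = -90 (mod 20).
    Divide the congruence (and modulus) by g = 10: 21·t ≡ -9 (mod 2).
    Reduce coefficients mod 2: 1·t ≡ 1 (mod 2).
    So t ≡ 1 (mod 2).
    Then x = 99 + 210·1 = 309, valid modulo lcm(210, 20) = 420: x ≡ 309 (mod 420).
Verify: 309 mod 21 = 15, 309 mod 10 = 9, 309 mod 20 = 9.

x ≡ 309 (mod 420).


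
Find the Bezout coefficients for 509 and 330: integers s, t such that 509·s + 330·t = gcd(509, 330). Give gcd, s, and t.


Euclidean algorithm on (509, 330) — divide until remainder is 0:
  509 = 1 · 330 + 179
  330 = 1 · 179 + 151
  179 = 1 · 151 + 28
  151 = 5 · 28 + 11
  28 = 2 · 11 + 6
  11 = 1 · 6 + 5
  6 = 1 · 5 + 1
  5 = 5 · 1 + 0
gcd(509, 330) = 1.
Track Bezout coefficients alongside the remainders: start with r₀ = 509 = a·1 + b·0 (s = 1, t = 0) and r₁ = 330 = a·0 + b·1 (s = 0, t = 1); each new remainder r_{k+1} = r_{k-1} − q_k·r_k inherits s_{k+1} = s_{k-1} − q_k·s_k, t_{k+1} = t_{k-1} − q_k·t_k, so r_k = a·s_k + b·t_k at every step:
  q = 1: r = 179, s = 1 − 1·0 = 1, t = 0 − 1·1 = -1  (check: 509·1 + 330·(-1) = 179)
  q = 1: r = 151, s = 0 − 1·1 = -1, t = 1 − 1·(-1) = 2  (check: 509·(-1) + 330·2 = 151)
  q = 1: r = 28, s = 1 − 1·(-1) = 2, t = -1 − 1·2 = -3  (check: 509·2 + 330·(-3) = 28)
  q = 5: r = 11, s = -1 − 5·2 = -11, t = 2 − 5·(-3) = 17  (check: 509·(-11) + 330·17 = 11)
  q = 2: r = 6, s = 2 − 2·(-11) = 24, t = -3 − 2·17 = -37  (check: 509·24 + 330·(-37) = 6)
  q = 1: r = 5, s = -11 − 1·24 = -35, t = 17 − 1·(-37) = 54  (check: 509·(-35) + 330·54 = 5)
  q = 1: r = 1, s = 24 − 1·(-35) = 59, t = -37 − 1·54 = -91  (check: 509·59 + 330·(-91) = 1)
The row with r = 1 (the gcd) gives the Bezout coefficients s = 59, t = -91.
Result: 509 · (59) + 330 · (-91) = 1.

gcd(509, 330) = 1; s = 59, t = -91 (check: 509·59 + 330·(-91) = 1).


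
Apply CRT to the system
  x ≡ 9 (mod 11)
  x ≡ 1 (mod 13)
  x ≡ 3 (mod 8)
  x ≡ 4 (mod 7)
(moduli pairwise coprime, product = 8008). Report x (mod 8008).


Product of moduli M = 11 · 13 · 8 · 7 = 8008.
Merge one congruence at a time:
  Start: x ≡ 9 (mod 11).
  Combine with x ≡ 1 (mod 13); new modulus lcm = 143.
    Write x = 9 + 11·t and substitute into x ≡ 1 (mod 13): 11·t ≡ 1 − 9 = -8 (mod 13).
    Reduce coefficients mod 13: 11·t ≡ 5 (mod 13).
    The inverse of 11 mod 13 is 6 (since 11·6 = 66 = 5·13 + 1), so t ≡ 6·5 = 30 ≡ 4 (mod 13).
    Then x = 9 + 11·4 = 53, valid modulo lcm(11, 13) = 143: x ≡ 53 (mod 143).
  Combine with x ≡ 3 (mod 8); new modulus lcm = 1144.
    Write x = 53 + 143·t and substitute into x ≡ 3 (mod 8): 143·t ≡ 3 − 53 = -50 (mod 8).
    Reduce coefficients mod 8: 7·t ≡ 6 (mod 8).
    The inverse of 7 mod 8 is 7 (since 7·7 = 49 = 6·8 + 1), so t ≡ 7·6 = 42 ≡ 2 (mod 8).
    Then x = 53 + 143·2 = 339, valid modulo lcm(143, 8) = 1144: x ≡ 339 (mod 1144).
  Combine with x ≡ 4 (mod 7); new modulus lcm = 8008.
    Write x = 339 + 1144·t and substitute into x ≡ 4 (mod 7): 1144·t ≡ 4 − 339 = -335 (mod 7).
    Reduce coefficients mod 7: 3·t ≡ 1 (mod 7).
    The inverse of 3 mod 7 is 5 (since 3·5 = 15 = 2·7 + 1), so t ≡ 5·1 = 5 ≡ 5 (mod 7).
    Then x = 339 + 1144·5 = 6059, valid modulo lcm(1144, 7) = 8008: x ≡ 6059 (mod 8008).
Verify against each original: 6059 mod 11 = 9, 6059 mod 13 = 1, 6059 mod 8 = 3, 6059 mod 7 = 4.

x ≡ 6059 (mod 8008).


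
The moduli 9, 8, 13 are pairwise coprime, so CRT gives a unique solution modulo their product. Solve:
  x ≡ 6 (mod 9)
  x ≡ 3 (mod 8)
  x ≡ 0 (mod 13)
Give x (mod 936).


Moduli 9, 8, 13 are pairwise coprime; by CRT there is a unique solution modulo M = 9 · 8 · 13 = 936.
Solve pairwise, accumulating the modulus:
  Start with x ≡ 6 (mod 9).
  Combine with x ≡ 3 (mod 8): since gcd(9, 8) = 1, we get a unique residue mod 72.
    Write x = 6 + 9·t and substitute into x ≡ 3 (mod 8): 9·t ≡ 3 − 6 = -3 (mod 8).
    Reduce coefficients mod 8: 1·t ≡ 5 (mod 8).
    So t ≡ 5 (mod 8).
    Then x = 6 + 9·5 = 51, valid modulo lcm(9, 8) = 72: x ≡ 51 (mod 72).
  Combine with x ≡ 0 (mod 13): since gcd(72, 13) = 1, we get a unique residue mod 936.
    Write x = 51 + 72·t and substitute into x ≡ 0 (mod 13): 72·t ≡ 0 − 51 = -51 (mod 13).
    Reduce coefficients mod 13: 7·t ≡ 1 (mod 13).
    The inverse of 7 mod 13 is 2 (since 7·2 = 14 = 1·13 + 1), so t ≡ 2·1 = 2 ≡ 2 (mod 13).
    Then x = 51 + 72·2 = 195, valid modulo lcm(72, 13) = 936: x ≡ 195 (mod 936).
Verify: 195 mod 9 = 6 ✓, 195 mod 8 = 3 ✓, 195 mod 13 = 0 ✓.

x ≡ 195 (mod 936).


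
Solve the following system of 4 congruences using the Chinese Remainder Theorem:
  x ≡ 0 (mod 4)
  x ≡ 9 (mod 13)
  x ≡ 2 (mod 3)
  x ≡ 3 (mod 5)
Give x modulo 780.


Product of moduli M = 4 · 13 · 3 · 5 = 780.
Merge one congruence at a time:
  Start: x ≡ 0 (mod 4).
  Combine with x ≡ 9 (mod 13); new modulus lcm = 52.
    Write x = 0 + 4·t and substitute into x ≡ 9 (mod 13): 4·t ≡ 9 − 0 = 9 (mod 13).
    The inverse of 4 mod 13 is 10 (since 4·10 = 40 = 3·13 + 1), so t ≡ 10·9 = 90 ≡ 12 (mod 13).
    Then x = 0 + 4·12 = 48, valid modulo lcm(4, 13) = 52: x ≡ 48 (mod 52).
  Combine with x ≡ 2 (mod 3); new modulus lcm = 156.
    Write x = 48 + 52·t and substitute into x ≡ 2 (mod 3): 52·t ≡ 2 − 48 = -46 (mod 3).
    Reduce coefficients mod 3: 1·t ≡ 2 (mod 3).
    So t ≡ 2 (mod 3).
    Then x = 48 + 52·2 = 152, valid modulo lcm(52, 3) = 156: x ≡ 152 (mod 156).
  Combine with x ≡ 3 (mod 5); new modulus lcm = 780.
    Write x = 152 + 156·t and substitute into x ≡ 3 (mod 5): 156·t ≡ 3 − 152 = -149 (mod 5).
    Reduce coefficients mod 5: 1·t ≡ 1 (mod 5).
    So t ≡ 1 (mod 5).
    Then x = 152 + 156·1 = 308, valid modulo lcm(156, 5) = 780: x ≡ 308 (mod 780).
Verify against each original: 308 mod 4 = 0, 308 mod 13 = 9, 308 mod 3 = 2, 308 mod 5 = 3.

x ≡ 308 (mod 780).


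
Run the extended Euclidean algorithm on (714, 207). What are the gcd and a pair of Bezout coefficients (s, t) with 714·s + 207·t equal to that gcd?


Euclidean algorithm on (714, 207) — divide until remainder is 0:
  714 = 3 · 207 + 93
  207 = 2 · 93 + 21
  93 = 4 · 21 + 9
  21 = 2 · 9 + 3
  9 = 3 · 3 + 0
gcd(714, 207) = 3.
Track Bezout coefficients alongside the remainders: start with r₀ = 714 = a·1 + b·0 (s = 1, t = 0) and r₁ = 207 = a·0 + b·1 (s = 0, t = 1); each new remainder r_{k+1} = r_{k-1} − q_k·r_k inherits s_{k+1} = s_{k-1} − q_k·s_k, t_{k+1} = t_{k-1} − q_k·t_k, so r_k = a·s_k + b·t_k at every step:
  q = 3: r = 93, s = 1 − 3·0 = 1, t = 0 − 3·1 = -3  (check: 714·1 + 207·(-3) = 93)
  q = 2: r = 21, s = 0 − 2·1 = -2, t = 1 − 2·(-3) = 7  (check: 714·(-2) + 207·7 = 21)
  q = 4: r = 9, s = 1 − 4·(-2) = 9, t = -3 − 4·7 = -31  (check: 714·9 + 207·(-31) = 9)
  q = 2: r = 3, s = -2 − 2·9 = -20, t = 7 − 2·(-31) = 69  (check: 714·(-20) + 207·69 = 3)
The row with r = 3 (the gcd) gives the Bezout coefficients s = -20, t = 69.
Result: 714 · (-20) + 207 · (69) = 3.

gcd(714, 207) = 3; s = -20, t = 69 (check: 714·(-20) + 207·69 = 3).


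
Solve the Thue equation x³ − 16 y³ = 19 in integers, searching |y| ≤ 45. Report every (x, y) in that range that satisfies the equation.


The equation is x³ - 16y³ = 19. For fixed y, x³ = 16·y³ + 19, so a solution requires the RHS to be a perfect cube.
Strategy: iterate y from -45 to 45, compute RHS = 16·y³ + 19, and check whether it is a (positive or negative) perfect cube.
Check small values of y:
  y = 0: RHS = 19 is not a perfect cube.
  y = 1: RHS = 35 is not a perfect cube.
  y = -1: RHS = 3 is not a perfect cube.
  y = 2: RHS = 147 is not a perfect cube.
  y = -2: RHS = -109 is not a perfect cube.
  y = 3: RHS = 451 is not a perfect cube.
  y = -3: RHS = -413 is not a perfect cube.
Continuing the search up to |y| = 45 finds no solutions either.
No (x, y) in the scanned range satisfies the equation.

No integer solutions with |y| ≤ 45.


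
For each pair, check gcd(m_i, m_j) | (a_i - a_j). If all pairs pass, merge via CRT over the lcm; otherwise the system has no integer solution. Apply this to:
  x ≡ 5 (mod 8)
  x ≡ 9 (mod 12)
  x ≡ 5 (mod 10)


Moduli 8, 12, 10 are not pairwise coprime, so CRT works modulo lcm(m_i) when all pairwise compatibility conditions hold.
Pairwise compatibility: gcd(m_i, m_j) must divide a_i - a_j for every pair.
Merge one congruence at a time:
  Start: x ≡ 5 (mod 8).
  Combine with x ≡ 9 (mod 12): gcd(8, 12) = 4; 9 - 5 = 4, which IS divisible by 4, so compatible.
    Write x = 5 + 8·t and substitute into x ≡ 9 (mod 12): 8·t ≡ 9 − 5 = 4 (mod 12).
    Divide the congruence (and modulus) by g = 4: 2·t ≡ 1 (mod 3).
    The inverse of 2 mod 3 is 2 (since 2·2 = 4 = 1·3 + 1), so t ≡ 2·1 = 2 ≡ 2 (mod 3).
    Then x = 5 + 8·2 = 21, valid modulo lcm(8, 12) = 24: x ≡ 21 (mod 24).
  Combine with x ≡ 5 (mod 10): gcd(24, 10) = 2; 5 - 21 = -16, which IS divisible by 2, so compatible.
    Write x = 21 + 24·t and substitute into x ≡ 5 (mod 10): 24·t ≡ 5 − 21 = -16 (mod 10).
    Divide the congruence (and modulus) by g = 2: 12·t ≡ -8 (mod 5).
    Reduce coefficients mod 5: 2·t ≡ 2 (mod 5).
    The inverse of 2 mod 5 is 3 (since 2·3 = 6 = 1·5 + 1), so t ≡ 3·2 = 6 ≡ 1 (mod 5).
    Then x = 21 + 24·1 = 45, valid modulo lcm(24, 10) = 120: x ≡ 45 (mod 120).
Verify: 45 mod 8 = 5, 45 mod 12 = 9, 45 mod 10 = 5.

x ≡ 45 (mod 120).


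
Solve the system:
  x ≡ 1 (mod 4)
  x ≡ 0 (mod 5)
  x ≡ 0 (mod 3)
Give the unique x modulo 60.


Moduli 4, 5, 3 are pairwise coprime; by CRT there is a unique solution modulo M = 4 · 5 · 3 = 60.
Solve pairwise, accumulating the modulus:
  Start with x ≡ 1 (mod 4).
  Combine with x ≡ 0 (mod 5): since gcd(4, 5) = 1, we get a unique residue mod 20.
    Write x = 1 + 4·t and substitute into x ≡ 0 (mod 5): 4·t ≡ 0 − 1 = -1 (mod 5).
    Reduce coefficients mod 5: 4·t ≡ 4 (mod 5).
    The inverse of 4 mod 5 is 4 (since 4·4 = 16 = 3·5 + 1), so t ≡ 4·4 = 16 ≡ 1 (mod 5).
    Then x = 1 + 4·1 = 5, valid modulo lcm(4, 5) = 20: x ≡ 5 (mod 20).
  Combine with x ≡ 0 (mod 3): since gcd(20, 3) = 1, we get a unique residue mod 60.
    Write x = 5 + 20·t and substitute into x ≡ 0 (mod 3): 20·t ≡ 0 − 5 = -5 (mod 3).
    Reduce coefficients mod 3: 2·t ≡ 1 (mod 3).
    The inverse of 2 mod 3 is 2 (since 2·2 = 4 = 1·3 + 1), so t ≡ 2·1 = 2 ≡ 2 (mod 3).
    Then x = 5 + 20·2 = 45, valid modulo lcm(20, 3) = 60: x ≡ 45 (mod 60).
Verify: 45 mod 4 = 1 ✓, 45 mod 5 = 0 ✓, 45 mod 3 = 0 ✓.

x ≡ 45 (mod 60).


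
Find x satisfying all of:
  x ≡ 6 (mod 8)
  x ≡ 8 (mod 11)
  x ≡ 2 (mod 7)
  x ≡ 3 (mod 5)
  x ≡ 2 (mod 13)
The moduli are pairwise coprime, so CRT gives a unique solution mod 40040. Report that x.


Product of moduli M = 8 · 11 · 7 · 5 · 13 = 40040.
Merge one congruence at a time:
  Start: x ≡ 6 (mod 8).
  Combine with x ≡ 8 (mod 11); new modulus lcm = 88.
    Write x = 6 + 8·t and substitute into x ≡ 8 (mod 11): 8·t ≡ 8 − 6 = 2 (mod 11).
    The inverse of 8 mod 11 is 7 (since 8·7 = 56 = 5·11 + 1), so t ≡ 7·2 = 14 ≡ 3 (mod 11).
    Then x = 6 + 8·3 = 30, valid modulo lcm(8, 11) = 88: x ≡ 30 (mod 88).
  Combine with x ≡ 2 (mod 7); new modulus lcm = 616.
    Write x = 30 + 88·t and substitute into x ≡ 2 (mod 7): 88·t ≡ 2 − 30 = -28 (mod 7).
    Reduce coefficients mod 7: 4·t ≡ 0 (mod 7).
    The inverse of 4 mod 7 is 2 (since 4·2 = 8 = 1·7 + 1), so t ≡ 2·0 = 0 ≡ 0 (mod 7).
    Then x = 30 + 88·0 = 30, valid modulo lcm(88, 7) = 616: x ≡ 30 (mod 616).
  Combine with x ≡ 3 (mod 5); new modulus lcm = 3080.
    Write x = 30 + 616·t and substitute into x ≡ 3 (mod 5): 616·t ≡ 3 − 30 = -27 (mod 5).
    Reduce coefficients mod 5: 1·t ≡ 3 (mod 5).
    So t ≡ 3 (mod 5).
    Then x = 30 + 616·3 = 1878, valid modulo lcm(616, 5) = 3080: x ≡ 1878 (mod 3080).
  Combine with x ≡ 2 (mod 13); new modulus lcm = 40040.
    Write x = 1878 + 3080·t and substitute into x ≡ 2 (mod 13): 3080·t ≡ 2 − 1878 = -1876 (mod 13).
    Reduce coefficients mod 13: 12·t ≡ 9 (mod 13).
    The inverse of 12 mod 13 is 12 (since 12·12 = 144 = 11·13 + 1), so t ≡ 12·9 = 108 ≡ 4 (mod 13).
    Then x = 1878 + 3080·4 = 14198, valid modulo lcm(3080, 13) = 40040: x ≡ 14198 (mod 40040).
Verify against each original: 14198 mod 8 = 6, 14198 mod 11 = 8, 14198 mod 7 = 2, 14198 mod 5 = 3, 14198 mod 13 = 2.

x ≡ 14198 (mod 40040).


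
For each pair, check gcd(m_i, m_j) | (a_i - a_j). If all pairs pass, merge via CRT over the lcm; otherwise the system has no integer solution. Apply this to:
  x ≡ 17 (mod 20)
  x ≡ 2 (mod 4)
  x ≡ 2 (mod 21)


Moduli 20, 4, 21 are not pairwise coprime, so CRT works modulo lcm(m_i) when all pairwise compatibility conditions hold.
Pairwise compatibility: gcd(m_i, m_j) must divide a_i - a_j for every pair.
Merge one congruence at a time:
  Start: x ≡ 17 (mod 20).
  Combine with x ≡ 2 (mod 4): gcd(20, 4) = 4, and 2 - 17 = -15 is NOT divisible by 4.
    ⇒ system is inconsistent (no integer solution).

No solution (the system is inconsistent).


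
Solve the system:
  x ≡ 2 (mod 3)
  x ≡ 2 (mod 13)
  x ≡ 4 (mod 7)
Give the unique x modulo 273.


Moduli 3, 13, 7 are pairwise coprime; by CRT there is a unique solution modulo M = 3 · 13 · 7 = 273.
Solve pairwise, accumulating the modulus:
  Start with x ≡ 2 (mod 3).
  Combine with x ≡ 2 (mod 13): since gcd(3, 13) = 1, we get a unique residue mod 39.
    Write x = 2 + 3·t and substitute into x ≡ 2 (mod 13): 3·t ≡ 2 − 2 = 0 (mod 13).
    The inverse of 3 mod 13 is 9 (since 3·9 = 27 = 2·13 + 1), so t ≡ 9·0 = 0 ≡ 0 (mod 13).
    Then x = 2 + 3·0 = 2, valid modulo lcm(3, 13) = 39: x ≡ 2 (mod 39).
  Combine with x ≡ 4 (mod 7): since gcd(39, 7) = 1, we get a unique residue mod 273.
    Write x = 2 + 39·t and substitute into x ≡ 4 (mod 7): 39·t ≡ 4 − 2 = 2 (mod 7).
    Reduce coefficients mod 7: 4·t ≡ 2 (mod 7).
    The inverse of 4 mod 7 is 2 (since 4·2 = 8 = 1·7 + 1), so t ≡ 2·2 = 4 ≡ 4 (mod 7).
    Then x = 2 + 39·4 = 158, valid modulo lcm(39, 7) = 273: x ≡ 158 (mod 273).
Verify: 158 mod 3 = 2 ✓, 158 mod 13 = 2 ✓, 158 mod 7 = 4 ✓.

x ≡ 158 (mod 273).


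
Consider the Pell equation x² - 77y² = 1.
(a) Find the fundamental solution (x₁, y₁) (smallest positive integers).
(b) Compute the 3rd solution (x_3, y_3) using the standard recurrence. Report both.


Step 1: Find the fundamental solution (x₁, y₁) of x² - 77y² = 1.
  Expand √77 as a continued fraction. a₀ = ⌊√77⌋ = 8; iterate m_{k+1} = d_k·a_k − m_k, d_{k+1} = (77 − m_{k+1}²)/d_k, a_{k+1} = ⌊(a₀ + m_{k+1})/d_{k+1}⌋ (starting m₀ = 0, d₀ = 1), with convergents p_k = a_k·p_{k-1} + p_{k-2}, q_k = a_k·q_{k-1} + q_{k-2} (p₋₁ = 1, q₋₁ = 0):
  k = 0: a₀ = 8; p₀/q₀ = 8/1; p₀² − 77·q₀² = 64 − 77 = -13.
  k = 1: m = 8, d = 13, a = ⌊(8 + 8)/13⌋ = 1; p/q = (1·8 + 1)/(1·1 + 0) = 9/1; p² − 77·q² = 81 − 77 = 4.
  k = 2: m = 5, d = 4, a = ⌊(8 + 5)/4⌋ = 3; p/q = (3·9 + 8)/(3·1 + 1) = 35/4; p² − 77·q² = 1225 − 1232 = -7.
  k = 3: m = 7, d = 7, a = ⌊(8 + 7)/7⌋ = 2; p/q = (2·35 + 9)/(2·4 + 1) = 79/9; p² − 77·q² = 6241 − 6237 = 4.
  k = 4: m = 7, d = 4, a = ⌊(8 + 7)/4⌋ = 3; p/q = (3·79 + 35)/(3·9 + 4) = 272/31; p² − 77·q² = 73984 − 73997 = -13.
  k = 5: m = 5, d = 13, a = ⌊(8 + 5)/13⌋ = 1; p/q = (1·272 + 79)/(1·31 + 9) = 351/40; p² − 77·q² = 123201 − 123200 = 1.
  The first convergent with p² − 77·q² = 1 gives the fundamental solution (x₁, y₁) = (351, 40).
Step 2: Apply the recurrence (x_{n+1}, y_{n+1}) = (x₁x_n + 77y₁y_n, x₁y_n + y₁x_n) repeatedly.
  From (x_1, y_1) = (351, 40): x_2 = 351·351 + 77·40·40 = 246401; y_2 = 351·40 + 40·351 = 28080.
  From (x_2, y_2) = (246401, 28080): x_3 = 351·246401 + 77·40·28080 = 172973151; y_3 = 351·28080 + 40·246401 = 19712120.
Step 3: Verify x_3² - 77·y_3² = 29919710966868801 - 29919710966868800 = 1 (should be 1). ✓

(x_1, y_1) = (351, 40); (x_3, y_3) = (172973151, 19712120).


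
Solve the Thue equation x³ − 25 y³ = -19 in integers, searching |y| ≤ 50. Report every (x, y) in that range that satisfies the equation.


The equation is x³ - 25y³ = -19. For fixed y, x³ = 25·y³ − 19, so a solution requires the RHS to be a perfect cube.
Strategy: iterate y from -50 to 50, compute RHS = 25·y³ − 19, and check whether it is a (positive or negative) perfect cube.
Check small values of y:
  y = 0: RHS = -19 is not a perfect cube.
  y = 1: RHS = 6 is not a perfect cube.
  y = -1: RHS = -44 is not a perfect cube.
  y = 2: RHS = 181 is not a perfect cube.
  y = -2: RHS = -219 is not a perfect cube.
  y = 3: RHS = 656 is not a perfect cube.
  y = -3: RHS = -694 is not a perfect cube.
Continuing the search up to |y| = 50 finds no solutions either.
No (x, y) in the scanned range satisfies the equation.

No integer solutions with |y| ≤ 50.


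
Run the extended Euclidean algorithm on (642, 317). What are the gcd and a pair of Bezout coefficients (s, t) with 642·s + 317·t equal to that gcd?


Euclidean algorithm on (642, 317) — divide until remainder is 0:
  642 = 2 · 317 + 8
  317 = 39 · 8 + 5
  8 = 1 · 5 + 3
  5 = 1 · 3 + 2
  3 = 1 · 2 + 1
  2 = 2 · 1 + 0
gcd(642, 317) = 1.
Track Bezout coefficients alongside the remainders: start with r₀ = 642 = a·1 + b·0 (s = 1, t = 0) and r₁ = 317 = a·0 + b·1 (s = 0, t = 1); each new remainder r_{k+1} = r_{k-1} − q_k·r_k inherits s_{k+1} = s_{k-1} − q_k·s_k, t_{k+1} = t_{k-1} − q_k·t_k, so r_k = a·s_k + b·t_k at every step:
  q = 2: r = 8, s = 1 − 2·0 = 1, t = 0 − 2·1 = -2  (check: 642·1 + 317·(-2) = 8)
  q = 39: r = 5, s = 0 − 39·1 = -39, t = 1 − 39·(-2) = 79  (check: 642·(-39) + 317·79 = 5)
  q = 1: r = 3, s = 1 − 1·(-39) = 40, t = -2 − 1·79 = -81  (check: 642·40 + 317·(-81) = 3)
  q = 1: r = 2, s = -39 − 1·40 = -79, t = 79 − 1·(-81) = 160  (check: 642·(-79) + 317·160 = 2)
  q = 1: r = 1, s = 40 − 1·(-79) = 119, t = -81 − 1·160 = -241  (check: 642·119 + 317·(-241) = 1)
The row with r = 1 (the gcd) gives the Bezout coefficients s = 119, t = -241.
Result: 642 · (119) + 317 · (-241) = 1.

gcd(642, 317) = 1; s = 119, t = -241 (check: 642·119 + 317·(-241) = 1).


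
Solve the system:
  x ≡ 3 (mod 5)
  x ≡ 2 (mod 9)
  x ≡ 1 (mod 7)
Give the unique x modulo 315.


Moduli 5, 9, 7 are pairwise coprime; by CRT there is a unique solution modulo M = 5 · 9 · 7 = 315.
Solve pairwise, accumulating the modulus:
  Start with x ≡ 3 (mod 5).
  Combine with x ≡ 2 (mod 9): since gcd(5, 9) = 1, we get a unique residue mod 45.
    Write x = 3 + 5·t and substitute into x ≡ 2 (mod 9): 5·t ≡ 2 − 3 = -1 (mod 9).
    Reduce coefficients mod 9: 5·t ≡ 8 (mod 9).
    The inverse of 5 mod 9 is 2 (since 5·2 = 10 = 1·9 + 1), so t ≡ 2·8 = 16 ≡ 7 (mod 9).
    Then x = 3 + 5·7 = 38, valid modulo lcm(5, 9) = 45: x ≡ 38 (mod 45).
  Combine with x ≡ 1 (mod 7): since gcd(45, 7) = 1, we get a unique residue mod 315.
    Write x = 38 + 45·t and substitute into x ≡ 1 (mod 7): 45·t ≡ 1 − 38 = -37 (mod 7).
    Reduce coefficients mod 7: 3·t ≡ 5 (mod 7).
    The inverse of 3 mod 7 is 5 (since 3·5 = 15 = 2·7 + 1), so t ≡ 5·5 = 25 ≡ 4 (mod 7).
    Then x = 38 + 45·4 = 218, valid modulo lcm(45, 7) = 315: x ≡ 218 (mod 315).
Verify: 218 mod 5 = 3 ✓, 218 mod 9 = 2 ✓, 218 mod 7 = 1 ✓.

x ≡ 218 (mod 315).
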